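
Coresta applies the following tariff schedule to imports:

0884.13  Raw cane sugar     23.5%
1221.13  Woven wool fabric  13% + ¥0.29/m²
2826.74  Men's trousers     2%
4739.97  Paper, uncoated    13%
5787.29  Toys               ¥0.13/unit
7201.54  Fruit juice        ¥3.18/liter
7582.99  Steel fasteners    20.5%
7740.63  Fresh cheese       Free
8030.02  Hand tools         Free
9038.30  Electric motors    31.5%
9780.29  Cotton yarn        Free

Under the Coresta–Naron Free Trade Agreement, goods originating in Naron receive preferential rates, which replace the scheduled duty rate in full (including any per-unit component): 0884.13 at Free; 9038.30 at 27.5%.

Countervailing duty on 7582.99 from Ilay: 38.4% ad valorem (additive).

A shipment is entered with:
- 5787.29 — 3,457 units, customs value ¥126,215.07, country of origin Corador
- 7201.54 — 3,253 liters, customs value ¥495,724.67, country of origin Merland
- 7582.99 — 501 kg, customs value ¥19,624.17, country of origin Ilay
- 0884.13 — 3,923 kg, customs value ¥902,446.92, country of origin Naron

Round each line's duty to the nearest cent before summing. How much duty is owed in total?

Line 1 (5787.29, Corador, 3,457 units, ¥126,215.07):
Base rate for 5787.29 is ¥0.13/unit.
Duty = 3,457 × ¥0.13 = ¥449.41.
Line 2 (7201.54, Merland, 3,253 liters, ¥495,724.67):
Base rate for 7201.54 is ¥3.18/liter.
Duty = 3,253 × ¥3.18 = ¥10,344.54.
Line 3 (7582.99, Ilay, 501 kg, ¥19,624.17):
Base rate for 7582.99 is 20.5%.
Additional duty on 7582.99 from Ilay: +38.4%. Applied ad valorem rate: 20.5% + 38.4% = 58.9%.
Duty = ¥19,624.17 × 58.9% = ¥11,558.64.
Line 4 (0884.13, Naron, 3,923 kg, ¥902,446.92):
Base rate for 0884.13 is 23.5%.
Origin Naron qualifies under the Coresta–Naron agreement and 0884.13 is covered: preferential rate Free applies instead.
Duty = ¥902,446.92 × 0% = ¥0.00.
Total = ¥449.41 + ¥10,344.54 + ¥11,558.64 + ¥0.00 = ¥22,352.59.

¥22,352.59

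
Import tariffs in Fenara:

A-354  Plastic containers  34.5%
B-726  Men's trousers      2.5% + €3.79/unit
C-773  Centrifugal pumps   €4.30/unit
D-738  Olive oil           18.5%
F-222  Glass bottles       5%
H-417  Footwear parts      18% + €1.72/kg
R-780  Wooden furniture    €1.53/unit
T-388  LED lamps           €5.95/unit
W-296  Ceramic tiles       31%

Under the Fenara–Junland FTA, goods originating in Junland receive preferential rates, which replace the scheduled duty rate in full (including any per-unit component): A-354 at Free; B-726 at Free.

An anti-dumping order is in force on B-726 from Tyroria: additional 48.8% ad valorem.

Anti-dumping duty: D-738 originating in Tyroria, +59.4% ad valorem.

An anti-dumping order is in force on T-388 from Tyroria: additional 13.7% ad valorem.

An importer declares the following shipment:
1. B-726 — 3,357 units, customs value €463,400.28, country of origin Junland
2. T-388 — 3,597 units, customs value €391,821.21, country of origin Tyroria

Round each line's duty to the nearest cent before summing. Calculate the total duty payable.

Line 1 (B-726, Junland, 3,357 units, €463,400.28):
Base rate for B-726 is 2.5% + €3.79/unit.
Origin Junland qualifies under the Fenara–Junland agreement and B-726 is covered: preferential rate Free applies instead.
The additional-duty order on B-726 targets Tyroria, not Junland; it does not apply.
Duty = €463,400.28 × 0% = €0.00.
Line 2 (T-388, Tyroria, 3,597 units, €391,821.21):
Base rate for T-388 is €5.95/unit.
Additional duty on T-388 from Tyroria: +13.7% ad valorem. Applied ad valorem rate = 13.7%.
Duty = €391,821.21 × 13.7% + 3,597 × €5.95 = €75,081.66.
Total = €0.00 + €75,081.66 = €75,081.66.

€75,081.66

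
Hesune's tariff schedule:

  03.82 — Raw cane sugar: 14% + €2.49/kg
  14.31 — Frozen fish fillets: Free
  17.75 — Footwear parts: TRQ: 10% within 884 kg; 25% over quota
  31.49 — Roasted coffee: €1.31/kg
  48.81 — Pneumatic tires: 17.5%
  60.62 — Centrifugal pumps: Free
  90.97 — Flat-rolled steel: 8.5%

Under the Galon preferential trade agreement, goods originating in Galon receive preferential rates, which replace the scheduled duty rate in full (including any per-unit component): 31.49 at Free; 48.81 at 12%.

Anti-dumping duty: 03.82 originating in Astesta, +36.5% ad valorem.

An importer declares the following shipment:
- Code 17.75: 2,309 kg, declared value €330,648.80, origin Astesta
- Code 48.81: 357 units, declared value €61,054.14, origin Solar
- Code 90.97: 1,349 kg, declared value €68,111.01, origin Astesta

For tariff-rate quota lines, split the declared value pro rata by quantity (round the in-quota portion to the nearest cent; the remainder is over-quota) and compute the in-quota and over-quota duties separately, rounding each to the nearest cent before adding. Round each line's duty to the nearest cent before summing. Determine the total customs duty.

Line 1 (17.75, Astesta, 2,309 kg, €330,648.80):
Code 17.75 is under a tariff-rate quota (threshold 884 kg). In-quota: 884 kg at 10%; over-quota: 1,425 kg at 25%.
Pro-rata value split: in-quota = €330,648.80 × 884/2,309 = €126,588.80; over-quota = €330,648.80 − €126,588.80 = €204,060.00.
In-quota duty = €126,588.80 × 10% = €12,658.88. Over-quota duty = €204,060.00 × 25% = €51,015.00.
Line duty = €12,658.88 + €51,015.00 = €63,673.88.
Line 2 (48.81, Solar, 357 units, €61,054.14):
Base rate for 48.81 is 17.5%.
48.81 has an FTA preferential rate, but origin Solar is not Galon; base rate stands.
Duty = €61,054.14 × 17.5% = €10,684.47.
Line 3 (90.97, Astesta, 1,349 kg, €68,111.01):
Base rate for 90.97 is 8.5%.
Duty = €68,111.01 × 8.5% = €5,789.44.
Total = €63,673.88 + €10,684.47 + €5,789.44 = €80,147.79.

€80,147.79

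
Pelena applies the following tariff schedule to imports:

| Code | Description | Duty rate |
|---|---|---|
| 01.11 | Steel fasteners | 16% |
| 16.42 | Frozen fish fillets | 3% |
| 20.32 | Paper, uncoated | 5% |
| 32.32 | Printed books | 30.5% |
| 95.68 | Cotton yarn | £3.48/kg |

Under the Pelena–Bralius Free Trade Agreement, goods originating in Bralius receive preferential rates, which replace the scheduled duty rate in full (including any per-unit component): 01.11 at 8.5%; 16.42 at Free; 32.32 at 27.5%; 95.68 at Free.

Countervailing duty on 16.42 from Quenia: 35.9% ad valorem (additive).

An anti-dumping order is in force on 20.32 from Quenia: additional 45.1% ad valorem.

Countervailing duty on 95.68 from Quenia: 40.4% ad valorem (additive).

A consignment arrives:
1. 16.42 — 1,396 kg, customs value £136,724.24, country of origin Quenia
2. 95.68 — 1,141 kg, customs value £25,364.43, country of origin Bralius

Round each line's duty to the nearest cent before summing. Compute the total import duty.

Line 1 (16.42, Quenia, 1,396 kg, £136,724.24):
Base rate for 16.42 is 3%.
16.42 has an FTA preferential rate, but origin Quenia is not Bralius; base rate stands.
Additional duty on 16.42 from Quenia: +35.9%. Applied ad valorem rate: 3% + 35.9% = 38.9%.
Duty = £136,724.24 × 38.9% = £53,185.73.
Line 2 (95.68, Bralius, 1,141 kg, £25,364.43):
Base rate for 95.68 is £3.48/kg.
Origin Bralius qualifies under the Pelena–Bralius agreement and 95.68 is covered: preferential rate Free applies instead.
The additional-duty order on 95.68 targets Quenia, not Bralius; it does not apply.
Duty = £25,364.43 × 0% = £0.00.
Total = £53,185.73 + £0.00 = £53,185.73.

£53,185.73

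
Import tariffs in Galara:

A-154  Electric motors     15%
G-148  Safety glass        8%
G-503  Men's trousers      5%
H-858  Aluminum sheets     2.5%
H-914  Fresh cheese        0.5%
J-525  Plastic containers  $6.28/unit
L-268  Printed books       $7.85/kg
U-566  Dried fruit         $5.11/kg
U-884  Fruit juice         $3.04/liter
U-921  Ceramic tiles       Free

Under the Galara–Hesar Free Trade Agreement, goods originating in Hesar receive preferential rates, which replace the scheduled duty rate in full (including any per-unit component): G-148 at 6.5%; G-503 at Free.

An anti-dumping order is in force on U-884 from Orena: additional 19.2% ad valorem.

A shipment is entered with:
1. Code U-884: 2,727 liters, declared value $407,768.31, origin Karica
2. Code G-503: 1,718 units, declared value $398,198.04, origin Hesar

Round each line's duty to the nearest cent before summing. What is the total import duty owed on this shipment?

Line 1 (U-884, Karica, 2,727 liters, $407,768.31):
Base rate for U-884 is $3.04/liter.
The additional-duty order on U-884 targets Orena, not Karica; it does not apply.
Duty = 2,727 × $3.04 = $8,290.08.
Line 2 (G-503, Hesar, 1,718 units, $398,198.04):
Base rate for G-503 is 5%.
Origin Hesar qualifies under the Galara–Hesar agreement and G-503 is covered: preferential rate Free applies instead.
Duty = $398,198.04 × 0% = $0.00.
Total = $8,290.08 + $0.00 = $8,290.08.

$8,290.08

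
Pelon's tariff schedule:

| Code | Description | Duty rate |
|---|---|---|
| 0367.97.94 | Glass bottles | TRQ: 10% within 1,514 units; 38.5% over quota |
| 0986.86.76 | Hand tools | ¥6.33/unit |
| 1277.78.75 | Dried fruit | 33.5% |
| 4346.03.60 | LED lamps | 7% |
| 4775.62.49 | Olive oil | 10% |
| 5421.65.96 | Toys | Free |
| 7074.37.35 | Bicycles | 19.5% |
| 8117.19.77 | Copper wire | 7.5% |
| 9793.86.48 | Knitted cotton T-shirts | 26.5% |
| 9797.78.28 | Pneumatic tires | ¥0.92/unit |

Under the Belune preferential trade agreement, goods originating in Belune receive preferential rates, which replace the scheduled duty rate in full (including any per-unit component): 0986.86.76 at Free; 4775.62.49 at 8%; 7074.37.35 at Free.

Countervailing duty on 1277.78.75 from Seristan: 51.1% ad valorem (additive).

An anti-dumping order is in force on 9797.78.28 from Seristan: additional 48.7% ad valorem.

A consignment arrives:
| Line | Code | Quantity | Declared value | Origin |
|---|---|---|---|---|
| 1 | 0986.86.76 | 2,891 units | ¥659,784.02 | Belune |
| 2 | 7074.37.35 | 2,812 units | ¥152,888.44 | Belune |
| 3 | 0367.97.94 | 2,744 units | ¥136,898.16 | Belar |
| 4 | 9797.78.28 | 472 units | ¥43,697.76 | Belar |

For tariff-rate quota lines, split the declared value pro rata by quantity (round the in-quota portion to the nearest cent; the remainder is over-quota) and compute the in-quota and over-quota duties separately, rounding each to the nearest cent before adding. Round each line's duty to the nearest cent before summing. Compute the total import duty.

Line 1 (0986.86.76, Belune, 2,891 units, ¥659,784.02):
Base rate for 0986.86.76 is ¥6.33/unit.
Origin Belune qualifies under the Pelon–Belune agreement and 0986.86.76 is covered: preferential rate Free applies instead.
Duty = ¥659,784.02 × 0% = ¥0.00.
Line 2 (7074.37.35, Belune, 2,812 units, ¥152,888.44):
Base rate for 7074.37.35 is 19.5%.
Origin Belune qualifies under the Pelon–Belune agreement and 7074.37.35 is covered: preferential rate Free applies instead.
Duty = ¥152,888.44 × 0% = ¥0.00.
Line 3 (0367.97.94, Belar, 2,744 units, ¥136,898.16):
Code 0367.97.94 is under a tariff-rate quota (threshold 1,514 units). In-quota: 1,514 units at 10%; over-quota: 1,230 units at 38.5%.
Pro-rata value split: in-quota = ¥136,898.16 × 1,514/2,744 = ¥75,533.46; over-quota = ¥136,898.16 − ¥75,533.46 = ¥61,364.70.
In-quota duty = ¥75,533.46 × 10% = ¥7,553.35. Over-quota duty = ¥61,364.70 × 38.5% = ¥23,625.41.
Line duty = ¥7,553.35 + ¥23,625.41 = ¥31,178.76.
Line 4 (9797.78.28, Belar, 472 units, ¥43,697.76):
Base rate for 9797.78.28 is ¥0.92/unit.
The additional-duty order on 9797.78.28 targets Seristan, not Belar; it does not apply.
Duty = 472 × ¥0.92 = ¥434.24.
Total = ¥0.00 + ¥0.00 + ¥31,178.76 + ¥434.24 = ¥31,613.00.

¥31,613.00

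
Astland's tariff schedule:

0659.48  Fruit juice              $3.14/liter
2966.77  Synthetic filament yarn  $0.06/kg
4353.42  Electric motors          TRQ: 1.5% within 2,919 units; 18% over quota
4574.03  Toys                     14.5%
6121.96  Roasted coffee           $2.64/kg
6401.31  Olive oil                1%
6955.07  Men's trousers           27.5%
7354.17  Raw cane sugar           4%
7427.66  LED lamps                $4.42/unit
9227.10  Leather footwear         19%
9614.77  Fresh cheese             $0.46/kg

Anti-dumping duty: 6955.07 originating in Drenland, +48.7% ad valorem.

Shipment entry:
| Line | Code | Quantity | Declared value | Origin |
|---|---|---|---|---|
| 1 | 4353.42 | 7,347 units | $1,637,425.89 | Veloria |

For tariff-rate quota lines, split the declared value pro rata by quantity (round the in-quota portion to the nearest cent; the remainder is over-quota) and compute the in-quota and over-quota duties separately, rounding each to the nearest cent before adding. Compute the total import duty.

Line 1 (4353.42, Veloria, 7,347 units, $1,637,425.89):
Code 4353.42 is under a tariff-rate quota (threshold 2,919 units). In-quota: 2,919 units at 1.5%; over-quota: 4,428 units at 18%.
Pro-rata value split: in-quota = $1,637,425.89 × 2,919/7,347 = $650,557.53; over-quota = $1,637,425.89 − $650,557.53 = $986,868.36.
In-quota duty = $650,557.53 × 1.5% = $9,758.36. Over-quota duty = $986,868.36 × 18% = $177,636.30.
Line duty = $9,758.36 + $177,636.30 = $187,394.66.

$187,394.66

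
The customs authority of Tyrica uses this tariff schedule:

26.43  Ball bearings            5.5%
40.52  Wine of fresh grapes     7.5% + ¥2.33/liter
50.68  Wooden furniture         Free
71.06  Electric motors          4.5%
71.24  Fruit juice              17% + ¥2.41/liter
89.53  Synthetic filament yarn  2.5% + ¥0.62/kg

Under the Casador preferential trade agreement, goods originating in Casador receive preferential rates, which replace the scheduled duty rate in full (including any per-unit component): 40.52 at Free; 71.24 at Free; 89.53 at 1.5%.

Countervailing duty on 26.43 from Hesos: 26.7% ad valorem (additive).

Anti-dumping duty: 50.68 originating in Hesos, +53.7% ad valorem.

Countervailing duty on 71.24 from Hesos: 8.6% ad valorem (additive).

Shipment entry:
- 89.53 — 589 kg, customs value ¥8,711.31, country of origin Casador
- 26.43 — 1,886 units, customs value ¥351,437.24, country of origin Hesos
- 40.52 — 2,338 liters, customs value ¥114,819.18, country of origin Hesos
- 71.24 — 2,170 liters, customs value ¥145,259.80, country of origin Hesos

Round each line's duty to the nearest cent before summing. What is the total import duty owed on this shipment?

Line 1 (89.53, Casador, 589 kg, ¥8,711.31):
Base rate for 89.53 is 2.5% + ¥0.62/kg.
Origin Casador qualifies under the Tyrica–Casador agreement and 89.53 is covered: preferential rate 1.5% applies instead.
Duty = ¥8,711.31 × 1.5% = ¥130.67.
Line 2 (26.43, Hesos, 1,886 units, ¥351,437.24):
Base rate for 26.43 is 5.5%.
Additional duty on 26.43 from Hesos: +26.7%. Applied ad valorem rate: 5.5% + 26.7% = 32.2%.
Duty = ¥351,437.24 × 32.2% = ¥113,162.79.
Line 3 (40.52, Hesos, 2,338 liters, ¥114,819.18):
Base rate for 40.52 is 7.5% + ¥2.33/liter.
40.52 has an FTA preferential rate, but origin Hesos is not Casador; base rate stands.
Duty = ¥114,819.18 × 7.5% + 2,338 × ¥2.33 = ¥14,058.98.
Line 4 (71.24, Hesos, 2,170 liters, ¥145,259.80):
Base rate for 71.24 is 17% + ¥2.41/liter.
71.24 has an FTA preferential rate, but origin Hesos is not Casador; base rate stands.
Additional duty on 71.24 from Hesos: +8.6%. Applied ad valorem rate: 17% + 8.6% = 25.6%.
Duty = ¥145,259.80 × 25.6% + 2,170 × ¥2.41 = ¥42,416.21.
Total = ¥130.67 + ¥113,162.79 + ¥14,058.98 + ¥42,416.21 = ¥169,768.65.

¥169,768.65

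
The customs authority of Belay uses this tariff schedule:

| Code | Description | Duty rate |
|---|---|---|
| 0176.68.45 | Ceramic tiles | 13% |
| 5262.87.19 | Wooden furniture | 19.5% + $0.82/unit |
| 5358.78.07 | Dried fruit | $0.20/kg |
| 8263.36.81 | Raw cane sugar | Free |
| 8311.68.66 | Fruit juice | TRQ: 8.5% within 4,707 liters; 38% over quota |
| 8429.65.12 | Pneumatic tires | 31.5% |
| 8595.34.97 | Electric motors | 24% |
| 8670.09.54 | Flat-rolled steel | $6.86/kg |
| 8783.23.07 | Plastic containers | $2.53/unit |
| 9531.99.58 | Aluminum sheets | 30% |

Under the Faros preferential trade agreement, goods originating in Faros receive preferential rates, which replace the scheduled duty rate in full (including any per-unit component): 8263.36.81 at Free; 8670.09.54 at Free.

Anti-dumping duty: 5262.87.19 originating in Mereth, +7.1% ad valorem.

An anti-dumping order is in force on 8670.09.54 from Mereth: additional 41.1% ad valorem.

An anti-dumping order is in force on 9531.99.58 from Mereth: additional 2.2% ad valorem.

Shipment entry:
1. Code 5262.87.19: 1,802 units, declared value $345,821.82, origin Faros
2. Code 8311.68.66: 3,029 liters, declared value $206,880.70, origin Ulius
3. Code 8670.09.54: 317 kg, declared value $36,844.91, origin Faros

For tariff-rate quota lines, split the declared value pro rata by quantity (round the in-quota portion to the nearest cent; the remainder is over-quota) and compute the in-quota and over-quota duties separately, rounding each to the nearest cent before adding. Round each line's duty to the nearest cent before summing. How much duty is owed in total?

$86,497.75

Line 1 (5262.87.19, Faros, 1,802 units, $345,821.82):
Base rate for 5262.87.19 is 19.5% + $0.82/unit.
Origin Faros is the FTA partner but 5262.87.19 is not on the preference list; base rate stands.
The additional-duty order on 5262.87.19 targets Mereth, not Faros; it does not apply.
Duty = $345,821.82 × 19.5% + 1,802 × $0.82 = $68,912.89.
Line 2 (8311.68.66, Ulius, 3,029 liters, $206,880.70):
Code 8311.68.66 is under a tariff-rate quota (threshold 4,707 liters). Quantity 3,029 liters is within the quota, so the in-quota rate 8.5% applies to the full value.
Duty = $206,880.70 × 8.5% = $17,584.86.
Line 3 (8670.09.54, Faros, 317 kg, $36,844.91):
Base rate for 8670.09.54 is $6.86/kg.
Origin Faros qualifies under the Belay–Faros agreement and 8670.09.54 is covered: preferential rate Free applies instead.
The additional-duty order on 8670.09.54 targets Mereth, not Faros; it does not apply.
Duty = $36,844.91 × 0% = $0.00.
Total = $68,912.89 + $17,584.86 + $0.00 = $86,497.75.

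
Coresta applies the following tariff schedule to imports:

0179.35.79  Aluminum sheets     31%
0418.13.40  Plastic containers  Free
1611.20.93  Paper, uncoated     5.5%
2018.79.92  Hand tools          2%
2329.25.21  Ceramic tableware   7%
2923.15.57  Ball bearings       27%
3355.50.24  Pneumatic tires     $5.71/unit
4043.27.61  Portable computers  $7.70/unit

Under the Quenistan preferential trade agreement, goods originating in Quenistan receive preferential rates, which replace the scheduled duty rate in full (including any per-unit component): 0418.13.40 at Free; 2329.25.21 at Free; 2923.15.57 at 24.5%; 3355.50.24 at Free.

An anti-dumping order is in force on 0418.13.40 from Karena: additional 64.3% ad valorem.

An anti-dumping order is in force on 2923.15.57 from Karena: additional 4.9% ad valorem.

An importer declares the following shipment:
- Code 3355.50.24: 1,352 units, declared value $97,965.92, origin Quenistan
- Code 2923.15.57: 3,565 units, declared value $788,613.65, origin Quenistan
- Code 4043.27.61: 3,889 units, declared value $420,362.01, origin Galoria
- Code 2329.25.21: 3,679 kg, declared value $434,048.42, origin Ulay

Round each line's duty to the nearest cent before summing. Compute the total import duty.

Line 1 (3355.50.24, Quenistan, 1,352 units, $97,965.92):
Base rate for 3355.50.24 is $5.71/unit.
Origin Quenistan qualifies under the Coresta–Quenistan agreement and 3355.50.24 is covered: preferential rate Free applies instead.
Duty = $97,965.92 × 0% = $0.00.
Line 2 (2923.15.57, Quenistan, 3,565 units, $788,613.65):
Base rate for 2923.15.57 is 27%.
Origin Quenistan qualifies under the Coresta–Quenistan agreement and 2923.15.57 is covered: preferential rate 24.5% applies instead.
The additional-duty order on 2923.15.57 targets Karena, not Quenistan; it does not apply.
Duty = $788,613.65 × 24.5% = $193,210.34.
Line 3 (4043.27.61, Galoria, 3,889 units, $420,362.01):
Base rate for 4043.27.61 is $7.70/unit.
Duty = 3,889 × $7.70 = $29,945.30.
Line 4 (2329.25.21, Ulay, 3,679 kg, $434,048.42):
Base rate for 2329.25.21 is 7%.
2329.25.21 has an FTA preferential rate, but origin Ulay is not Quenistan; base rate stands.
Duty = $434,048.42 × 7% = $30,383.39.
Total = $0.00 + $193,210.34 + $29,945.30 + $30,383.39 = $253,539.03.

$253,539.03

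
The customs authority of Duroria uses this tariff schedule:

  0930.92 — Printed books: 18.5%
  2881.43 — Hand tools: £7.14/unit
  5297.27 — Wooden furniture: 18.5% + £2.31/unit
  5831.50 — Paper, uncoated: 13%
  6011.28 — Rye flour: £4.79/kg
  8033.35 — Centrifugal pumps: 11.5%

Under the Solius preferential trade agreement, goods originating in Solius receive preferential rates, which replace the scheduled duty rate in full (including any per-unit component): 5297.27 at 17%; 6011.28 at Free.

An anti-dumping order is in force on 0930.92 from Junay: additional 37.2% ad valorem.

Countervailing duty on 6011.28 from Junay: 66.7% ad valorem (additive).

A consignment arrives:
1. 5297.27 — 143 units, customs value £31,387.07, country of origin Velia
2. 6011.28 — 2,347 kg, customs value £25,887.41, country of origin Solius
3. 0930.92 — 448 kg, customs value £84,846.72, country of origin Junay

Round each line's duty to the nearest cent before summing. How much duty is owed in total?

£53,396.56

Line 1 (5297.27, Velia, 143 units, £31,387.07):
Base rate for 5297.27 is 18.5% + £2.31/unit.
5297.27 has an FTA preferential rate, but origin Velia is not Solius; base rate stands.
Duty = £31,387.07 × 18.5% + 143 × £2.31 = £6,136.94.
Line 2 (6011.28, Solius, 2,347 kg, £25,887.41):
Base rate for 6011.28 is £4.79/kg.
Origin Solius qualifies under the Duroria–Solius agreement and 6011.28 is covered: preferential rate Free applies instead.
The additional-duty order on 6011.28 targets Junay, not Solius; it does not apply.
Duty = £25,887.41 × 0% = £0.00.
Line 3 (0930.92, Junay, 448 kg, £84,846.72):
Base rate for 0930.92 is 18.5%.
Additional duty on 0930.92 from Junay: +37.2%. Applied ad valorem rate: 18.5% + 37.2% = 55.7%.
Duty = £84,846.72 × 55.7% = £47,259.62.
Total = £6,136.94 + £0.00 + £47,259.62 = £53,396.56.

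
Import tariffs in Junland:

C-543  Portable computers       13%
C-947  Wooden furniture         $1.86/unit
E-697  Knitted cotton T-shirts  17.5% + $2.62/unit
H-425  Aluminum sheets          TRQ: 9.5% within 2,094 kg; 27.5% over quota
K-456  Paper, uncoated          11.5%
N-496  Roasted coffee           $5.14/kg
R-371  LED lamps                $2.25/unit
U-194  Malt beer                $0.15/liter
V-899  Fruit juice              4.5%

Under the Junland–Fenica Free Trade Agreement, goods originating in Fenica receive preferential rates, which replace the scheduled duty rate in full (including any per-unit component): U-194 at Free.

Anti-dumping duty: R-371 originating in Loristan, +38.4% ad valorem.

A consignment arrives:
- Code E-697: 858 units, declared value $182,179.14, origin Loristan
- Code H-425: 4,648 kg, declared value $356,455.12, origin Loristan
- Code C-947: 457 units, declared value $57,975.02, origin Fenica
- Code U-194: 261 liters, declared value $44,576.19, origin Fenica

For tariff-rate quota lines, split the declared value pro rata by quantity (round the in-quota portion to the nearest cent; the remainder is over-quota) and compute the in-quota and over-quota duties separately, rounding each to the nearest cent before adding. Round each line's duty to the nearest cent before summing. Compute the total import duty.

$104,098.49

Line 1 (E-697, Loristan, 858 units, $182,179.14):
Base rate for E-697 is 17.5% + $2.62/unit.
Duty = $182,179.14 × 17.5% + 858 × $2.62 = $34,129.31.
Line 2 (H-425, Loristan, 4,648 kg, $356,455.12):
Code H-425 is under a tariff-rate quota (threshold 2,094 kg). In-quota: 2,094 kg at 9.5%; over-quota: 2,554 kg at 27.5%.
Pro-rata value split: in-quota = $356,455.12 × 2,094/4,648 = $160,588.86; over-quota = $356,455.12 − $160,588.86 = $195,866.26.
In-quota duty = $160,588.86 × 9.5% = $15,255.94. Over-quota duty = $195,866.26 × 27.5% = $53,863.22.
Line duty = $15,255.94 + $53,863.22 = $69,119.16.
Line 3 (C-947, Fenica, 457 units, $57,975.02):
Base rate for C-947 is $1.86/unit.
Origin Fenica is the FTA partner but C-947 is not on the preference list; base rate stands.
Duty = 457 × $1.86 = $850.02.
Line 4 (U-194, Fenica, 261 liters, $44,576.19):
Base rate for U-194 is $0.15/liter.
Origin Fenica qualifies under the Junland–Fenica agreement and U-194 is covered: preferential rate Free applies instead.
Duty = $44,576.19 × 0% = $0.00.
Total = $34,129.31 + $69,119.16 + $850.02 + $0.00 = $104,098.49.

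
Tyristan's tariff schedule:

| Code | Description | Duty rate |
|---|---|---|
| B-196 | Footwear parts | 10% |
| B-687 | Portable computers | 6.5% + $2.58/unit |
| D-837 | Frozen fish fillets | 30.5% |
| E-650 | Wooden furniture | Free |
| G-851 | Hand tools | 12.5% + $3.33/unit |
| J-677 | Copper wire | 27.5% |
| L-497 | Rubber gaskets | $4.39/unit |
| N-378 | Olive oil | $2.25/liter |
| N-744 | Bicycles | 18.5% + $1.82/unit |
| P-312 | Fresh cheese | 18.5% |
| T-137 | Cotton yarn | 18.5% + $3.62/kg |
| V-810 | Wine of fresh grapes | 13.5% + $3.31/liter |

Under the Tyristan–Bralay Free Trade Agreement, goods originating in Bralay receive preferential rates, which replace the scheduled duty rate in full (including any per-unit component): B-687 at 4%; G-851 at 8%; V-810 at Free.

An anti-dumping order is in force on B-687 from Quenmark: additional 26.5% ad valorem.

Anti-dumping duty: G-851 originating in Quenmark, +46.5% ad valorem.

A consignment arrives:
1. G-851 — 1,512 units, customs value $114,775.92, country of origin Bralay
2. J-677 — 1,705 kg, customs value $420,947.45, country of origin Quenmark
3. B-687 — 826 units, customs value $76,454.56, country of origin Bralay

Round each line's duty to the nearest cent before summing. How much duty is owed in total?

$128,000.80

Line 1 (G-851, Bralay, 1,512 units, $114,775.92):
Base rate for G-851 is 12.5% + $3.33/unit.
Origin Bralay qualifies under the Tyristan–Bralay agreement and G-851 is covered: preferential rate 8% applies instead.
The additional-duty order on G-851 targets Quenmark, not Bralay; it does not apply.
Duty = $114,775.92 × 8% = $9,182.07.
Line 2 (J-677, Quenmark, 1,705 kg, $420,947.45):
Base rate for J-677 is 27.5%.
Duty = $420,947.45 × 27.5% = $115,760.55.
Line 3 (B-687, Bralay, 826 units, $76,454.56):
Base rate for B-687 is 6.5% + $2.58/unit.
Origin Bralay qualifies under the Tyristan–Bralay agreement and B-687 is covered: preferential rate 4% applies instead.
The additional-duty order on B-687 targets Quenmark, not Bralay; it does not apply.
Duty = $76,454.56 × 4% = $3,058.18.
Total = $9,182.07 + $115,760.55 + $3,058.18 = $128,000.80.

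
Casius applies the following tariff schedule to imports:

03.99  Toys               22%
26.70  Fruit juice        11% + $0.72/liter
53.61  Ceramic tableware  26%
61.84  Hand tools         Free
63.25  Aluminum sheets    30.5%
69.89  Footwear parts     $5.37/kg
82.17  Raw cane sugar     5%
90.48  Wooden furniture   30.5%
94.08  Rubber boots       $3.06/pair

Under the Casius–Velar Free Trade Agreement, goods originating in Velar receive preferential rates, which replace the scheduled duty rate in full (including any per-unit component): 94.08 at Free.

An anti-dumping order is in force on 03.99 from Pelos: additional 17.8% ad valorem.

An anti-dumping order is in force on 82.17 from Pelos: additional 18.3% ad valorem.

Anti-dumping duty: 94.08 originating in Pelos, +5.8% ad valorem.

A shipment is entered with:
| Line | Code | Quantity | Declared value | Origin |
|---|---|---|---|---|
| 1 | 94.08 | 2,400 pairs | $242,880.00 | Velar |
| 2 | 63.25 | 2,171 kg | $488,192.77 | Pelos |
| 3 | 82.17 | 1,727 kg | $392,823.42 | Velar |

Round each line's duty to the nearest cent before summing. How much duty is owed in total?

$168,539.96

Line 1 (94.08, Velar, 2,400 pairs, $242,880.00):
Base rate for 94.08 is $3.06/pair.
Origin Velar qualifies under the Casius–Velar agreement and 94.08 is covered: preferential rate Free applies instead.
The additional-duty order on 94.08 targets Pelos, not Velar; it does not apply.
Duty = $242,880.00 × 0% = $0.00.
Line 2 (63.25, Pelos, 2,171 kg, $488,192.77):
Base rate for 63.25 is 30.5%.
Duty = $488,192.77 × 30.5% = $148,898.79.
Line 3 (82.17, Velar, 1,727 kg, $392,823.42):
Base rate for 82.17 is 5%.
Origin Velar is the FTA partner but 82.17 is not on the preference list; base rate stands.
The additional-duty order on 82.17 targets Pelos, not Velar; it does not apply.
Duty = $392,823.42 × 5% = $19,641.17.
Total = $0.00 + $148,898.79 + $19,641.17 = $168,539.96.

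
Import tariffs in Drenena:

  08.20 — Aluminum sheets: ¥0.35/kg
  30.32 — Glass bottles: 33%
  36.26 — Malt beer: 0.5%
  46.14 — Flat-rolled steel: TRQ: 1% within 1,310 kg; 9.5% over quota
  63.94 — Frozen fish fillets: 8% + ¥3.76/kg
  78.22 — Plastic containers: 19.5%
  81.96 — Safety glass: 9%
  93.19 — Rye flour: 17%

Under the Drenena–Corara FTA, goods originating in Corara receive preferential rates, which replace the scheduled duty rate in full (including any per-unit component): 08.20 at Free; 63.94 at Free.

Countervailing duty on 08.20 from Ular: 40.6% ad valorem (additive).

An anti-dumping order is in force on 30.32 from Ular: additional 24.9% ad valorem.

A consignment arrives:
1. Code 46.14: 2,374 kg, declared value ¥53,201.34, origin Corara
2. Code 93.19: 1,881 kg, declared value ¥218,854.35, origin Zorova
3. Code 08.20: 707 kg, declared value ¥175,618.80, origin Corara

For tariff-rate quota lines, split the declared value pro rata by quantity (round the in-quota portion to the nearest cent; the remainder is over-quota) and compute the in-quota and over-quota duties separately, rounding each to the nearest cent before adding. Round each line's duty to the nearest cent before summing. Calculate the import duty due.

Line 1 (46.14, Corara, 2,374 kg, ¥53,201.34):
Code 46.14 is under a tariff-rate quota (threshold 1,310 kg). In-quota: 1,310 kg at 1%; over-quota: 1,064 kg at 9.5%.
Pro-rata value split: in-quota = ¥53,201.34 × 1,310/2,374 = ¥29,357.10; over-quota = ¥53,201.34 − ¥29,357.10 = ¥23,844.24.
In-quota duty = ¥29,357.10 × 1% = ¥293.57. Over-quota duty = ¥23,844.24 × 9.5% = ¥2,265.20.
Line duty = ¥293.57 + ¥2,265.20 = ¥2,558.77.
Line 2 (93.19, Zorova, 1,881 kg, ¥218,854.35):
Base rate for 93.19 is 17%.
Duty = ¥218,854.35 × 17% = ¥37,205.24.
Line 3 (08.20, Corara, 707 kg, ¥175,618.80):
Base rate for 08.20 is ¥0.35/kg.
Origin Corara qualifies under the Drenena–Corara agreement and 08.20 is covered: preferential rate Free applies instead.
The additional-duty order on 08.20 targets Ular, not Corara; it does not apply.
Duty = ¥175,618.80 × 0% = ¥0.00.
Total = ¥2,558.77 + ¥37,205.24 + ¥0.00 = ¥39,764.01.

¥39,764.01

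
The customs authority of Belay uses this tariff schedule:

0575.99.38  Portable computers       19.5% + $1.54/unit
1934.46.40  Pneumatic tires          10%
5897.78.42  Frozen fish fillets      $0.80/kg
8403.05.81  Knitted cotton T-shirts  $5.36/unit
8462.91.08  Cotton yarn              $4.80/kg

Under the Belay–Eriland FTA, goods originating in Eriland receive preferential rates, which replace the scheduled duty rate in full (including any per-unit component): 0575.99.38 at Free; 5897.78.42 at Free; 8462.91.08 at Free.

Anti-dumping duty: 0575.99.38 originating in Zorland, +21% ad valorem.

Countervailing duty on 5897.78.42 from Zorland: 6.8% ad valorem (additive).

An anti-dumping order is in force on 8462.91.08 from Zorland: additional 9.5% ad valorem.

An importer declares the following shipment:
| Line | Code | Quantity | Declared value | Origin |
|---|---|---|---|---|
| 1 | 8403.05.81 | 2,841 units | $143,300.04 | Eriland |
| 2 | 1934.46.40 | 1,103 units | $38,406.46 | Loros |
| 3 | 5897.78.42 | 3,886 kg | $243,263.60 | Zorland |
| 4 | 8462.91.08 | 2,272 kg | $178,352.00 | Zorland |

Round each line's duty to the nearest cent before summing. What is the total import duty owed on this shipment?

Line 1 (8403.05.81, Eriland, 2,841 units, $143,300.04):
Base rate for 8403.05.81 is $5.36/unit.
Origin Eriland is the FTA partner but 8403.05.81 is not on the preference list; base rate stands.
Duty = 2,841 × $5.36 = $15,227.76.
Line 2 (1934.46.40, Loros, 1,103 units, $38,406.46):
Base rate for 1934.46.40 is 10%.
Duty = $38,406.46 × 10% = $3,840.65.
Line 3 (5897.78.42, Zorland, 3,886 kg, $243,263.60):
Base rate for 5897.78.42 is $0.80/kg.
5897.78.42 has an FTA preferential rate, but origin Zorland is not Eriland; base rate stands.
Additional duty on 5897.78.42 from Zorland: +6.8% ad valorem. Applied ad valorem rate = 6.8%.
Duty = $243,263.60 × 6.8% + 3,886 × $0.80 = $19,650.72.
Line 4 (8462.91.08, Zorland, 2,272 kg, $178,352.00):
Base rate for 8462.91.08 is $4.80/kg.
8462.91.08 has an FTA preferential rate, but origin Zorland is not Eriland; base rate stands.
Additional duty on 8462.91.08 from Zorland: +9.5% ad valorem. Applied ad valorem rate = 9.5%.
Duty = $178,352.00 × 9.5% + 2,272 × $4.80 = $27,849.04.
Total = $15,227.76 + $3,840.65 + $19,650.72 + $27,849.04 = $66,568.17.

$66,568.17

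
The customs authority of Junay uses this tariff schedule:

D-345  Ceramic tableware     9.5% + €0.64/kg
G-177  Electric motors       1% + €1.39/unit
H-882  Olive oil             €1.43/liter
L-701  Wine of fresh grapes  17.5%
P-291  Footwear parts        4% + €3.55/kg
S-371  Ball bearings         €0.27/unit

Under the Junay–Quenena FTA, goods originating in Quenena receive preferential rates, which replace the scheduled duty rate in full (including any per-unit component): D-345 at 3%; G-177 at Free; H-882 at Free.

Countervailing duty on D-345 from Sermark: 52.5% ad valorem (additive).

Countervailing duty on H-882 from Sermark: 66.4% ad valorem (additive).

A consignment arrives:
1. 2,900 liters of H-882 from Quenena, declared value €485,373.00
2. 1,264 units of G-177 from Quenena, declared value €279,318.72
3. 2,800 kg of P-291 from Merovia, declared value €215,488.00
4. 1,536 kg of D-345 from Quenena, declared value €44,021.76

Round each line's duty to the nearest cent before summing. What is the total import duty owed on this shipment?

€19,880.17

Line 1 (H-882, Quenena, 2,900 liters, €485,373.00):
Base rate for H-882 is €1.43/liter.
Origin Quenena qualifies under the Junay–Quenena agreement and H-882 is covered: preferential rate Free applies instead.
The additional-duty order on H-882 targets Sermark, not Quenena; it does not apply.
Duty = €485,373.00 × 0% = €0.00.
Line 2 (G-177, Quenena, 1,264 units, €279,318.72):
Base rate for G-177 is 1% + €1.39/unit.
Origin Quenena qualifies under the Junay–Quenena agreement and G-177 is covered: preferential rate Free applies instead.
Duty = €279,318.72 × 0% = €0.00.
Line 3 (P-291, Merovia, 2,800 kg, €215,488.00):
Base rate for P-291 is 4% + €3.55/kg.
Duty = €215,488.00 × 4% + 2,800 × €3.55 = €18,559.52.
Line 4 (D-345, Quenena, 1,536 kg, €44,021.76):
Base rate for D-345 is 9.5% + €0.64/kg.
Origin Quenena qualifies under the Junay–Quenena agreement and D-345 is covered: preferential rate 3% applies instead.
The additional-duty order on D-345 targets Sermark, not Quenena; it does not apply.
Duty = €44,021.76 × 3% = €1,320.65.
Total = €0.00 + €0.00 + €18,559.52 + €1,320.65 = €19,880.17.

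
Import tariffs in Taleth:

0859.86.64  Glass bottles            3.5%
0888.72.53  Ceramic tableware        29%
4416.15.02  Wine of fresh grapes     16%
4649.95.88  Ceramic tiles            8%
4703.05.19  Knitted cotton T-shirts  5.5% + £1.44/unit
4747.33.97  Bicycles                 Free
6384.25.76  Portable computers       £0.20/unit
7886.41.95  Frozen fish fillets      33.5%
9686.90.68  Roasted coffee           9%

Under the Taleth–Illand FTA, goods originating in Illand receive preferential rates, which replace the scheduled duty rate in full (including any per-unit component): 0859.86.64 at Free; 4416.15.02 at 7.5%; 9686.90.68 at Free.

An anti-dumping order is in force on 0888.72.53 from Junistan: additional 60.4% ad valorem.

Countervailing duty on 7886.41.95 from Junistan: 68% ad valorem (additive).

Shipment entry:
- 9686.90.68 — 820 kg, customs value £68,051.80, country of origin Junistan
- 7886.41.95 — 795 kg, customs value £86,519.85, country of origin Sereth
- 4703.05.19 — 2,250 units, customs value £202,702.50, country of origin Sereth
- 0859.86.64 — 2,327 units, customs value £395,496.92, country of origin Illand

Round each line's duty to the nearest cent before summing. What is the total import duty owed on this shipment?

£49,497.45

Line 1 (9686.90.68, Junistan, 820 kg, £68,051.80):
Base rate for 9686.90.68 is 9%.
9686.90.68 has an FTA preferential rate, but origin Junistan is not Illand; base rate stands.
Duty = £68,051.80 × 9% = £6,124.66.
Line 2 (7886.41.95, Sereth, 795 kg, £86,519.85):
Base rate for 7886.41.95 is 33.5%.
The additional-duty order on 7886.41.95 targets Junistan, not Sereth; it does not apply.
Duty = £86,519.85 × 33.5% = £28,984.15.
Line 3 (4703.05.19, Sereth, 2,250 units, £202,702.50):
Base rate for 4703.05.19 is 5.5% + £1.44/unit.
Duty = £202,702.50 × 5.5% + 2,250 × £1.44 = £14,388.64.
Line 4 (0859.86.64, Illand, 2,327 units, £395,496.92):
Base rate for 0859.86.64 is 3.5%.
Origin Illand qualifies under the Taleth–Illand agreement and 0859.86.64 is covered: preferential rate Free applies instead.
Duty = £395,496.92 × 0% = £0.00.
Total = £6,124.66 + £28,984.15 + £14,388.64 + £0.00 = £49,497.45.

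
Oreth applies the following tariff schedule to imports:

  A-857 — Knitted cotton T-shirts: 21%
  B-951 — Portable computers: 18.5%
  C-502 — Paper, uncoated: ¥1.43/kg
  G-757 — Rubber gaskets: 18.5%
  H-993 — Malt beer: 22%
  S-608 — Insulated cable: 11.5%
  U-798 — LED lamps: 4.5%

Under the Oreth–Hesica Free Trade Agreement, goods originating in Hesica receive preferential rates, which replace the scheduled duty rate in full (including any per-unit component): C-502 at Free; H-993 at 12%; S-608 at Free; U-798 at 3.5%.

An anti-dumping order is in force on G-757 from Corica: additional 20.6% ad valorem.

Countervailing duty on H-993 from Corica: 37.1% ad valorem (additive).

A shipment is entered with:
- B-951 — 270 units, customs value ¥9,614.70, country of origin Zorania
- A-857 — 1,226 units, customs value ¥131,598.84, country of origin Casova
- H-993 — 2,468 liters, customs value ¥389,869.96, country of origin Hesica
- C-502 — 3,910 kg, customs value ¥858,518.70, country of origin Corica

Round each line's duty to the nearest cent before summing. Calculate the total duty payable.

Line 1 (B-951, Zorania, 270 units, ¥9,614.70):
Base rate for B-951 is 18.5%.
Duty = ¥9,614.70 × 18.5% = ¥1,778.72.
Line 2 (A-857, Casova, 1,226 units, ¥131,598.84):
Base rate for A-857 is 21%.
Duty = ¥131,598.84 × 21% = ¥27,635.76.
Line 3 (H-993, Hesica, 2,468 liters, ¥389,869.96):
Base rate for H-993 is 22%.
Origin Hesica qualifies under the Oreth–Hesica agreement and H-993 is covered: preferential rate 12% applies instead.
The additional-duty order on H-993 targets Corica, not Hesica; it does not apply.
Duty = ¥389,869.96 × 12% = ¥46,784.40.
Line 4 (C-502, Corica, 3,910 kg, ¥858,518.70):
Base rate for C-502 is ¥1.43/kg.
C-502 has an FTA preferential rate, but origin Corica is not Hesica; base rate stands.
Duty = 3,910 × ¥1.43 = ¥5,591.30.
Total = ¥1,778.72 + ¥27,635.76 + ¥46,784.40 + ¥5,591.30 = ¥81,790.18.

¥81,790.18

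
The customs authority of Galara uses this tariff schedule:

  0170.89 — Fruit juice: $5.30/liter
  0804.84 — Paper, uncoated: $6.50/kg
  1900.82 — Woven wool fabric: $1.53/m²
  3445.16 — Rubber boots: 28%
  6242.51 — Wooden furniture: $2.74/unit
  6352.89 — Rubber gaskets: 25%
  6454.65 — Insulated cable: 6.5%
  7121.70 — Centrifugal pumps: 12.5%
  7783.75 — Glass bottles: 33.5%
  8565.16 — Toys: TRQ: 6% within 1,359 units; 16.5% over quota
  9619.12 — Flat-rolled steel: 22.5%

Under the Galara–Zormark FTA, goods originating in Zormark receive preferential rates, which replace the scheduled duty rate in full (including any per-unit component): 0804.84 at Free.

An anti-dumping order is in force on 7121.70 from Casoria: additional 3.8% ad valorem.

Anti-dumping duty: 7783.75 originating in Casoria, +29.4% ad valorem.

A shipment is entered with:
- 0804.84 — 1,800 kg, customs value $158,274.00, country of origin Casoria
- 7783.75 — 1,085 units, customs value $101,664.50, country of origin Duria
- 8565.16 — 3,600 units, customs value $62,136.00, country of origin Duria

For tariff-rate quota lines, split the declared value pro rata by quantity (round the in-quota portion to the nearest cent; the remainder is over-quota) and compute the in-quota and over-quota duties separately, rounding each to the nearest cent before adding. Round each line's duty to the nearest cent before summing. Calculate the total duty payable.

Line 1 (0804.84, Casoria, 1,800 kg, $158,274.00):
Base rate for 0804.84 is $6.50/kg.
0804.84 has an FTA preferential rate, but origin Casoria is not Zormark; base rate stands.
Duty = 1,800 × $6.50 = $11,700.00.
Line 2 (7783.75, Duria, 1,085 units, $101,664.50):
Base rate for 7783.75 is 33.5%.
The additional-duty order on 7783.75 targets Casoria, not Duria; it does not apply.
Duty = $101,664.50 × 33.5% = $34,057.61.
Line 3 (8565.16, Duria, 3,600 units, $62,136.00):
Code 8565.16 is under a tariff-rate quota (threshold 1,359 units). In-quota: 1,359 units at 6%; over-quota: 2,241 units at 16.5%.
Pro-rata value split: in-quota = $62,136.00 × 1,359/3,600 = $23,456.34; over-quota = $62,136.00 − $23,456.34 = $38,679.66.
In-quota duty = $23,456.34 × 6% = $1,407.38. Over-quota duty = $38,679.66 × 16.5% = $6,382.14.
Line duty = $1,407.38 + $6,382.14 = $7,789.52.
Total = $11,700.00 + $34,057.61 + $7,789.52 = $53,547.13.

$53,547.13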